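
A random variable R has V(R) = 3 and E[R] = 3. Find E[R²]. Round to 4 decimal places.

12.0000

E[R²] = V(R) + (E[R])² = 3 + (3)² = 12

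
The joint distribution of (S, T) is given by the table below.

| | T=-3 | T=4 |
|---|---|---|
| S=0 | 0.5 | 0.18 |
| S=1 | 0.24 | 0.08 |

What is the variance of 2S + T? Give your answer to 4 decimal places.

E[S] = 0.32,  E[T] = -1.18,  E[ST] = -0.4
Var(S) = 0.32 − (0.32)² = 0.2176;  Var(T) = 10.82 − (-1.18)² = 9.4276
Cov(S,T) = -0.4 − (0.32)(-1.18) = -0.0224
Var(2S + T) = (2)²·0.2176 + (1)²·9.4276 + 2·(2)·(1)·-0.0224 = 10.2084

10.2084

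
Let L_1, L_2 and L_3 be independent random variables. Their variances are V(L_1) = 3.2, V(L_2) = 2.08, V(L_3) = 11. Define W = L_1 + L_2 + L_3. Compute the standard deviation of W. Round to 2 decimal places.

4.03

By independence, V(W) = (1)²V(L_1) + (1)²V(L_2) + (1)²V(L_3)
= (1)²·3.2 + (1)²·2.08 + (1)²·11 = 16.28
SD(W) = √16.28 ≈ 4.03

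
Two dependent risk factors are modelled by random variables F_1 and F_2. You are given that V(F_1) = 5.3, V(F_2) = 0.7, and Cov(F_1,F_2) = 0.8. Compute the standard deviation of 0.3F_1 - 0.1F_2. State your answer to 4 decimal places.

V(0.3F_1 - 0.1F_2) = (0.3)²·V(F_1) + (-0.1)²·V(F_2) + 2·(0.3)·(-0.1)·Cov(F_1,F_2)
= 0.09·5.3 + 0.01·0.7 + -0.06·0.8 = 0.436
sd(0.3F_1 - 0.1F_2) = √0.436 ≈ 0.6603

0.6603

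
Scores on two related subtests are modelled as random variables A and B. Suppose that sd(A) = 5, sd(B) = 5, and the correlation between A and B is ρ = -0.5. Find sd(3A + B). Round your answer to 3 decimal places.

13.229

var(A) = (5)² = 25;  var(B) = (5)² = 25
Cov(A,B) = ρ·sd(A)·sd(B) = -0.5·5·5 = -12.5
var(3A + B) = (3)²·var(A) + (1)²·var(B) + 2·(3)·(1)·Cov(A,B)
= 9·25 + 1·25 + 6·-12.5 = 175
sd(3A + B) = √175 ≈ 13.229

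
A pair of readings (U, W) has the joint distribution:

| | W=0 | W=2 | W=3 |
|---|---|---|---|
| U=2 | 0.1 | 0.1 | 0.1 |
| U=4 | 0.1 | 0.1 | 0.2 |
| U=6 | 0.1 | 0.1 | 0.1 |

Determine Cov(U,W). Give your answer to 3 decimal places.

0.000

E[U] = 4,  E[W] = 1.8
E[UW] = 7.2
Cov(U,W) = E[UW] − E[U]E[W] = 7.2 − (4)(1.8) = 0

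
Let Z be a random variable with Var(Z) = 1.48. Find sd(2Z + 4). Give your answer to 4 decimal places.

Var(2Z + 4) = (2)²·1.48 = 5.92
sd(2Z + 4) = √5.92 ≈ 2.4331

2.4331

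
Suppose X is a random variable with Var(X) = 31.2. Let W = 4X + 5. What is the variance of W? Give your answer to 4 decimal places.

499.2000

Var(4X + 5) = (4)²·Var(X) = 16·31.2 = 499.2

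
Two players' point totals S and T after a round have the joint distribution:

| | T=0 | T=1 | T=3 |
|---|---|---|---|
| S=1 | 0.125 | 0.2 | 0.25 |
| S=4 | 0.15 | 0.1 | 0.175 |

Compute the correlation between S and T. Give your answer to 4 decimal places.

-0.0700

E[S] = 2.275,  E[T] = 1.575
E[ST] = 3.45
Cov(S,T) = E[ST] − E[S]E[T] = 3.45 − (2.275)(1.575) = -0.133125
Var(S) = 2.199375,  Var(T) = 1.644375
ρ = -0.133125 / √(2.199375·1.644375) ≈ -0.0700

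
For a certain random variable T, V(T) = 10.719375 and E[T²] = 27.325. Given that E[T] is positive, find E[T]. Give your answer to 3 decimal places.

(E[T])² = E[T²] − V(T) = 27.325 − 10.719375 = 16.605625
E[T] = √16.605625 = 4.075

4.075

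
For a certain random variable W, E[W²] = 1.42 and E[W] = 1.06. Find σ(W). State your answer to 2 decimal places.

0.54

var(W) = 1.42 − (1.06)² = 0.2964
σ(W) = √0.2964 ≈ 0.54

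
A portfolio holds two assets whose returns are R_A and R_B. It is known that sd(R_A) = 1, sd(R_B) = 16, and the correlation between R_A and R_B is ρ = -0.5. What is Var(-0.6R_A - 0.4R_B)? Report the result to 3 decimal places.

37.480

Var(R_A) = (1)² = 1;  Var(R_B) = (16)² = 256
Cov(R_A,R_B) = ρ·sd(R_A)·sd(R_B) = -0.5·1·16 = -8
Var(-0.6R_A - 0.4R_B) = (-0.6)²·Var(R_A) + (-0.4)²·Var(R_B) + 2·(-0.6)·(-0.4)·Cov(R_A,R_B)
= 0.36·1 + 0.16·256 + 0.48·-8 = 37.48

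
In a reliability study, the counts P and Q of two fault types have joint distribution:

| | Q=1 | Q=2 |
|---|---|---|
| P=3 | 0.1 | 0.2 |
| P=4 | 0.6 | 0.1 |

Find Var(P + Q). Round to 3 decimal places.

0.200

E[P] = 3.7,  E[Q] = 1.3,  E[PQ] = 4.7
Var(P) = 13.9 − (3.7)² = 0.21;  Var(Q) = 1.9 − (1.3)² = 0.21
cov(P,Q) = 4.7 − (3.7)(1.3) = -0.11
Var(P + Q) = (1)²·0.21 + (1)²·0.21 + 2·(1)·(1)·-0.11 = 0.2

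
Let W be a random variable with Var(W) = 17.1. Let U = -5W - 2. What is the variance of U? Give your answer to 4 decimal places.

427.5000

Var(-5W - 2) = (-5)²·Var(W) = 25·17.1 = 427.5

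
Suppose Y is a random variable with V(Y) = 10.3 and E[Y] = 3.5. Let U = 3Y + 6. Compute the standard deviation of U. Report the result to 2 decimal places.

V(3Y + 6) = (3)²·10.3 = 92.7
SD(U) = √92.7 ≈ 9.63

9.63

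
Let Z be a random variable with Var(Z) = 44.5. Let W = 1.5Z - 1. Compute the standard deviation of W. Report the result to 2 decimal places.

Var(1.5Z - 1) = (1.5)²·44.5 = 100.125
sd(W) = √100.125 ≈ 10.01

10.01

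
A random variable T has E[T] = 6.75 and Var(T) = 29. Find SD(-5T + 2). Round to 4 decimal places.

26.9258

Var(-5T + 2) = (-5)²·29 = 725
SD(-5T + 2) = √725 ≈ 26.9258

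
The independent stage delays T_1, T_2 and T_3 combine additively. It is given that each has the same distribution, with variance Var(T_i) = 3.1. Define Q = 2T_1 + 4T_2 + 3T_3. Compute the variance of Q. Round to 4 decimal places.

89.9000

By independence, Var(Q) = (2)²Var(T_1) + (4)²Var(T_2) + (3)²Var(T_3)
= (2)²·3.1 + (4)²·3.1 + (3)²·3.1 = 89.9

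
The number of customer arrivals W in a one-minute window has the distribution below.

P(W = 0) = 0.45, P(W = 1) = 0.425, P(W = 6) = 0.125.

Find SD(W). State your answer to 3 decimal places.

E[W] = (0)(0.45) + (1)(0.425) + (6)(0.125) = 1.175
E[W²] = (0)²(0.45) + (1)²(0.425) + (6)²(0.125) = 4.925
Var(W) = E[W²] − (E[W])² = 4.925 − (1.175)² = 3.544375
SD(W) = √3.544375 ≈ 1.883

1.883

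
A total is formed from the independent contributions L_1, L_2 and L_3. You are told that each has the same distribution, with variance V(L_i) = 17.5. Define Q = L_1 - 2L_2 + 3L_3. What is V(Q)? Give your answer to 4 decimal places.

245.0000

By independence, V(Q) = (1)²V(L_1) + (-2)²V(L_2) + (3)²V(L_3)
= (1)²·17.5 + (-2)²·17.5 + (3)²·17.5 = 245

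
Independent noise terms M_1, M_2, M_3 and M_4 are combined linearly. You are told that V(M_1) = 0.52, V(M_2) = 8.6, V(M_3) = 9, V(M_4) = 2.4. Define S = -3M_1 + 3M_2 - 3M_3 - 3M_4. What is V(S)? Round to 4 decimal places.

By independence, V(S) = (-3)²V(M_1) + (3)²V(M_2) + (-3)²V(M_3) + (-3)²V(M_4)
= (-3)²·0.52 + (3)²·8.6 + (-3)²·9 + (-3)²·2.4 = 184.68

184.6800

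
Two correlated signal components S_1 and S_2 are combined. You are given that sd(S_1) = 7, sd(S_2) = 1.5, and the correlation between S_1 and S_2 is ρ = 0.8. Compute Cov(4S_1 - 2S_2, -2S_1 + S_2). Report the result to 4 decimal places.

-329.3000

Var(S_1) = (7)² = 49;  Var(S_2) = (1.5)² = 2.25
Cov(S_1,S_2) = ρ·sd(S_1)·sd(S_2) = 0.8·7·1.5 = 8.4
Cov(4S_1 - 2S_2, -2S_1 + S_2) = (4)(-2)Var(S_1) + (-2)(1)Var(S_2) + [(4)(1) + (-2)(-2)]Cov(S_1,S_2)
= -8·49 + -2·2.25 + 8·8.4 = -329.3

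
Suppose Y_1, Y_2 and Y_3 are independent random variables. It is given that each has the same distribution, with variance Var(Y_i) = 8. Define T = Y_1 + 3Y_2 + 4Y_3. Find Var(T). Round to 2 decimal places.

By independence, Var(T) = (1)²Var(Y_1) + (3)²Var(Y_2) + (4)²Var(Y_3)
= (1)²·8 + (3)²·8 + (4)²·8 = 208

208.00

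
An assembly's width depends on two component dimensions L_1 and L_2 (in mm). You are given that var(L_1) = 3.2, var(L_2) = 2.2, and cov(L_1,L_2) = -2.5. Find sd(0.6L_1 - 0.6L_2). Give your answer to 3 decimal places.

1.935

var(0.6L_1 - 0.6L_2) = (0.6)²·var(L_1) + (-0.6)²·var(L_2) + 2·(0.6)·(-0.6)·cov(L_1,L_2)
= 0.36·3.2 + 0.36·2.2 + -0.72·-2.5 = 3.744
sd(0.6L_1 - 0.6L_2) = √3.744 ≈ 1.935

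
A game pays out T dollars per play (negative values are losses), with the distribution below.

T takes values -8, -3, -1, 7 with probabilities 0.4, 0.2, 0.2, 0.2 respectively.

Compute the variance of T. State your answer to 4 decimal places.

E[T] = (-8)(0.4) + (-3)(0.2) + (-1)(0.2) + (7)(0.2) = -2.6
E[T²] = (-8)²(0.4) + (-3)²(0.2) + (-1)²(0.2) + (7)²(0.2) = 37.4
Var(T) = E[T²] − (E[T])² = 37.4 − (-2.6)² = 30.64

30.6400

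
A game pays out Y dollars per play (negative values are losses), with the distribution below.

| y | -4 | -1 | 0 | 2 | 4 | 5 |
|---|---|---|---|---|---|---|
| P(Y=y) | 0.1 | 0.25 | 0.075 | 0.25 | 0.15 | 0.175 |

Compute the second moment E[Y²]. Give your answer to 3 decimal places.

E[Y²] = (-4)²(0.1) + (-1)²(0.25) + (0)²(0.075) + (2)²(0.25) + (4)²(0.15) + (5)²(0.175) = 9.625

9.625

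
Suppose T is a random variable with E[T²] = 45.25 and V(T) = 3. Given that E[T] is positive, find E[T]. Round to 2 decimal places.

(E[T])² = E[T²] − V(T) = 45.25 − 3 = 42.25
E[T] = √42.25 = 6.5

6.50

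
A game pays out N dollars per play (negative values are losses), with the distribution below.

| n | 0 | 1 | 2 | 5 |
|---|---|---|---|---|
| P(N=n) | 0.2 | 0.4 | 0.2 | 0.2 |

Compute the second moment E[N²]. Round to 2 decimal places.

E[N²] = (0)²(0.2) + (1)²(0.4) + (2)²(0.2) + (5)²(0.2) = 6.2

6.20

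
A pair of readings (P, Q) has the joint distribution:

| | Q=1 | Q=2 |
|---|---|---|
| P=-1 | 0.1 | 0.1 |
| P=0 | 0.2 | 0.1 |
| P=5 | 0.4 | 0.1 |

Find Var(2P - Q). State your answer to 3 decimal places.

31.010

E[P] = 2.3,  E[Q] = 1.3,  E[PQ] = 2.7
Var(P) = 12.7 − (2.3)² = 7.41;  Var(Q) = 1.9 − (1.3)² = 0.21
Cov(P,Q) = 2.7 − (2.3)(1.3) = -0.29
Var(2P - Q) = (2)²·7.41 + (-1)²·0.21 + 2·(2)·(-1)·-0.29 = 31.01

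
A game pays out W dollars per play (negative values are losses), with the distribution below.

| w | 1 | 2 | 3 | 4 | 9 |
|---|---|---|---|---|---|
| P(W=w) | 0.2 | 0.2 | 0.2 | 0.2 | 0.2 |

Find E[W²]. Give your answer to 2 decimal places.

E[W²] = (1)²(0.2) + (2)²(0.2) + (3)²(0.2) + (4)²(0.2) + (9)²(0.2) = 22.2

22.20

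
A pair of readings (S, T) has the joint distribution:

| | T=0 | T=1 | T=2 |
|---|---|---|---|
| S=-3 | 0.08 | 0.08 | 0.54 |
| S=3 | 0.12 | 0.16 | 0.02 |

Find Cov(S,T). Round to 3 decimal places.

-1.248

E[S] = -1.2,  E[T] = 1.36
E[ST] = -2.88
Cov(S,T) = E[ST] − E[S]E[T] = -2.88 − (-1.2)(1.36) = -1.248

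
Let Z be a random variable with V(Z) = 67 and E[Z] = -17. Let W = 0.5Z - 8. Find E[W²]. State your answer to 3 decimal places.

289.000

E[0.5Z - 8] = 0.5·-17 − 8 = -16.5
V(0.5Z - 8) = (0.5)²·67 = 16.75
E[W²] = V(W) + (E[W])² = 16.75 + (-16.5)² = 289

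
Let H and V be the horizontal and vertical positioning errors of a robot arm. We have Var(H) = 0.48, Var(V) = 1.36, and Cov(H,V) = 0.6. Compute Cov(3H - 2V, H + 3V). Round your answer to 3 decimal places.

-2.520

Cov(3H - 2V, H + 3V) = (3)(1)Var(H) + (-2)(3)Var(V) + [(3)(3) + (-2)(1)]Cov(H,V)
= 3·0.48 + -6·1.36 + 7·0.6 = -2.52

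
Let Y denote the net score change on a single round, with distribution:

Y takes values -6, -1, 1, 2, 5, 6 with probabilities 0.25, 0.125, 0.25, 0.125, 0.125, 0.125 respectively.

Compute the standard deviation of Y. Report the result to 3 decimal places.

E[Y] = (-6)(0.25) + (-1)(0.125) + (1)(0.25) + (2)(0.125) + (5)(0.125) + (6)(0.125) = 0.25
E[Y²] = (-6)²(0.25) + (-1)²(0.125) + (1)²(0.25) + (2)²(0.125) + (5)²(0.125) + (6)²(0.125) = 17.5
Var(Y) = E[Y²] − (E[Y])² = 17.5 − (0.25)² = 17.4375
SD(Y) = √17.4375 ≈ 4.176

4.176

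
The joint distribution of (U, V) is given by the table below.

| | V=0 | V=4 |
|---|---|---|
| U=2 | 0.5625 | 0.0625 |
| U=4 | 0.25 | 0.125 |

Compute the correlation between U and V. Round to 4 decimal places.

0.2894

E[U] = 2.75,  E[V] = 0.75
E[UV] = 2.5
Cov(U,V) = E[UV] − E[U]E[V] = 2.5 − (2.75)(0.75) = 0.4375
var(U) = 0.9375,  var(V) = 2.4375
ρ = 0.4375 / √(0.9375·2.4375) ≈ 0.2894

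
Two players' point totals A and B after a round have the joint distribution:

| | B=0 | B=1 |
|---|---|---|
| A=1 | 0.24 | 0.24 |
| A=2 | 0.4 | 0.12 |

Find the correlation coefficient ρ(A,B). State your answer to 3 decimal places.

E[A] = 1.52,  E[B] = 0.36
E[AB] = 0.48
cov(A,B) = E[AB] − E[A]E[B] = 0.48 − (1.52)(0.36) = -0.0672
var(A) = 0.2496,  var(B) = 0.2304
ρ = -0.0672 / √(0.2496·0.2304) ≈ -0.280

-0.280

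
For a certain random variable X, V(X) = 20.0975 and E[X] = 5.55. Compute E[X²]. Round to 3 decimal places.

E[X²] = V(X) + (E[X])² = 20.0975 + (5.55)² = 50.9

50.900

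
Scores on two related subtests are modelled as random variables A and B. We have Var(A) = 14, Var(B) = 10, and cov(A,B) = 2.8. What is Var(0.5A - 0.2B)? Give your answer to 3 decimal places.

3.340

Var(0.5A - 0.2B) = (0.5)²·Var(A) + (-0.2)²·Var(B) + 2·(0.5)·(-0.2)·cov(A,B)
= 0.25·14 + 0.04·10 + -0.2·2.8 = 3.34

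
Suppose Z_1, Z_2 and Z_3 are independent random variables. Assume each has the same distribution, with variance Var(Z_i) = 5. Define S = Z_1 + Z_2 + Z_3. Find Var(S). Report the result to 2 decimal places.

15.00

By independence, Var(S) = (1)²Var(Z_1) + (1)²Var(Z_2) + (1)²Var(Z_3)
= (1)²·5 + (1)²·5 + (1)²·5 = 15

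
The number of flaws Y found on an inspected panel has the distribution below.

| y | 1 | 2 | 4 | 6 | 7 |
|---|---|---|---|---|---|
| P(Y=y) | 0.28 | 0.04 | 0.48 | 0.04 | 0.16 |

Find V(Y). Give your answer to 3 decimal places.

E[Y] = (1)(0.28) + (2)(0.04) + (4)(0.48) + (6)(0.04) + (7)(0.16) = 3.64
E[Y²] = (1)²(0.28) + (2)²(0.04) + (4)²(0.48) + (6)²(0.04) + (7)²(0.16) = 17.4
V(Y) = E[Y²] − (E[Y])² = 17.4 − (3.64)² = 4.1504

4.150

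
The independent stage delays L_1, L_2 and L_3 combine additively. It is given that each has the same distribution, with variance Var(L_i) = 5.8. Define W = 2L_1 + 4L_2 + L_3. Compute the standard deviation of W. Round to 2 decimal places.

By independence, Var(W) = (2)²Var(L_1) + (4)²Var(L_2) + (1)²Var(L_3)
= (2)²·5.8 + (4)²·5.8 + (1)²·5.8 = 121.8
σ(W) = √121.8 ≈ 11.04

11.04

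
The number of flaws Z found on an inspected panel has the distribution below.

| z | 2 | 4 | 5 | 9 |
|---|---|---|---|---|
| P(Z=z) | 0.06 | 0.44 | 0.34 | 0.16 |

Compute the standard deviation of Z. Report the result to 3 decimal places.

1.881

E[Z] = (2)(0.06) + (4)(0.44) + (5)(0.34) + (9)(0.16) = 5.02
E[Z²] = (2)²(0.06) + (4)²(0.44) + (5)²(0.34) + (9)²(0.16) = 28.74
var(Z) = E[Z²] − (E[Z])² = 28.74 − (5.02)² = 3.5396
σ(Z) = √3.5396 ≈ 1.881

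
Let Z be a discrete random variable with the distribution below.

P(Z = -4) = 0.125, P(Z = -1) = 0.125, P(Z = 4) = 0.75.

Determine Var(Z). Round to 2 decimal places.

8.48

E[Z] = (-4)(0.125) + (-1)(0.125) + (4)(0.75) = 2.375
E[Z²] = (-4)²(0.125) + (-1)²(0.125) + (4)²(0.75) = 14.125
Var(Z) = E[Z²] − (E[Z])² = 14.125 − (2.375)² = 8.484375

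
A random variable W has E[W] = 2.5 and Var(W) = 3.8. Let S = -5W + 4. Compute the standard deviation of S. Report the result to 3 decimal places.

Var(-5W + 4) = (-5)²·3.8 = 95
σ(S) = √95 ≈ 9.747

9.747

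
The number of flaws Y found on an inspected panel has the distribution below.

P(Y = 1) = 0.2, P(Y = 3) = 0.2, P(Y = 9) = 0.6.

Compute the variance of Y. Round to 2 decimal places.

12.16

E[Y] = (1)(0.2) + (3)(0.2) + (9)(0.6) = 6.2
E[Y²] = (1)²(0.2) + (3)²(0.2) + (9)²(0.6) = 50.6
Var(Y) = E[Y²] − (E[Y])² = 50.6 − (6.2)² = 12.16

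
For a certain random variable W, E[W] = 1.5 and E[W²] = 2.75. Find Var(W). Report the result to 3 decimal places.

Var(W) = 2.75 − (1.5)² = 0.5

0.500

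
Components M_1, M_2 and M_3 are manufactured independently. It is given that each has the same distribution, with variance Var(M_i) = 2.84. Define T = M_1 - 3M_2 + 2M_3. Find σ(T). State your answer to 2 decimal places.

By independence, Var(T) = (1)²Var(M_1) + (-3)²Var(M_2) + (2)²Var(M_3)
= (1)²·2.84 + (-3)²·2.84 + (2)²·2.84 = 39.76
σ(T) = √39.76 ≈ 6.31

6.31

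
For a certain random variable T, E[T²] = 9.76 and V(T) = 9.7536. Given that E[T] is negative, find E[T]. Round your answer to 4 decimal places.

-0.0800

(E[T])² = E[T²] − V(T) = 9.76 − 9.7536 = 0.0064
E[T] = −√0.0064 = -0.08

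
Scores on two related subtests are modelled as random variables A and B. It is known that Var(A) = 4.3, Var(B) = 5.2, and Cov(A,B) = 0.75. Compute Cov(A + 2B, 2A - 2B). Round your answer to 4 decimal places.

-10.7000

Cov(A + 2B, 2A - 2B) = (1)(2)Var(A) + (2)(-2)Var(B) + [(1)(-2) + (2)(2)]Cov(A,B)
= 2·4.3 + -4·5.2 + 2·0.75 = -10.7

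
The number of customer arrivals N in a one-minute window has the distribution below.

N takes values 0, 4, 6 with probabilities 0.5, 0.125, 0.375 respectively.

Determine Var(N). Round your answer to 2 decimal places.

7.94

E[N] = (0)(0.5) + (4)(0.125) + (6)(0.375) = 2.75
E[N²] = (0)²(0.5) + (4)²(0.125) + (6)²(0.375) = 15.5
Var(N) = E[N²] − (E[N])² = 15.5 − (2.75)² = 7.9375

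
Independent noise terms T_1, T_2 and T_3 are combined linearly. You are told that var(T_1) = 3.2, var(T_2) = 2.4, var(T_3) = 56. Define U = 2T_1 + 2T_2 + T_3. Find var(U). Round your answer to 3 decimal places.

By independence, var(U) = (2)²var(T_1) + (2)²var(T_2) + (1)²var(T_3)
= (2)²·3.2 + (2)²·2.4 + (1)²·56 = 78.4

78.400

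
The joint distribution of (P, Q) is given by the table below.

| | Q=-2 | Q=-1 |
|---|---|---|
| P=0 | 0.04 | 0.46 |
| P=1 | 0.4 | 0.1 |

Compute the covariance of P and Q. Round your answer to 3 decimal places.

-0.180

E[P] = 0.5,  E[Q] = -1.44
E[PQ] = -0.9
Cov(P,Q) = E[PQ] − E[P]E[Q] = -0.9 − (0.5)(-1.44) = -0.18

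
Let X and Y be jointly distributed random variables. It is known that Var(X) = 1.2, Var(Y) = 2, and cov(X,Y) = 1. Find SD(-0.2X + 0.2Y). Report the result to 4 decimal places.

Var(-0.2X + 0.2Y) = (-0.2)²·Var(X) + (0.2)²·Var(Y) + 2·(-0.2)·(0.2)·cov(X,Y)
= 0.04·1.2 + 0.04·2 + -0.08·1 = 0.048
SD(-0.2X + 0.2Y) = √0.048 ≈ 0.2191

0.2191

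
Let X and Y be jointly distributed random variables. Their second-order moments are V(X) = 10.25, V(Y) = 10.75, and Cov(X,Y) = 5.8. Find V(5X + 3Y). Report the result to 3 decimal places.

V(5X + 3Y) = (5)²·V(X) + (3)²·V(Y) + 2·(5)·(3)·Cov(X,Y)
= 25·10.25 + 9·10.75 + 30·5.8 = 527

527.000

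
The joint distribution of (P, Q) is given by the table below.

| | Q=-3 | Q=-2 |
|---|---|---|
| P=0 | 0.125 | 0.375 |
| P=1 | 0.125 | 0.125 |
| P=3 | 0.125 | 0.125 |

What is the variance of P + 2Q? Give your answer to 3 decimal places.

E[P] = 1,  E[Q] = -2.375,  E[PQ] = -2.5
Var(P) = 2.5 − (1)² = 1.5;  Var(Q) = 5.875 − (-2.375)² = 0.234375
Cov(P,Q) = -2.5 − (1)(-2.375) = -0.125
Var(P + 2Q) = (1)²·1.5 + (2)²·0.234375 + 2·(1)·(2)·-0.125 = 1.9375

1.938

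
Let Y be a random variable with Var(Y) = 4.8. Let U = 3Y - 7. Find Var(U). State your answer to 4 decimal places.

Var(3Y - 7) = (3)²·Var(Y) = 9·4.8 = 43.2

43.2000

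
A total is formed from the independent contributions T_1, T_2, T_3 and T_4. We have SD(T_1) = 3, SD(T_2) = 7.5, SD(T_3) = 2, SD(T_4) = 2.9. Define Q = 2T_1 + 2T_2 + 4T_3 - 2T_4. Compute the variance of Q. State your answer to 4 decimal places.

Var(T_1) = 9, Var(T_2) = 56.25, Var(T_3) = 4, Var(T_4) = 8.41
By independence, Var(Q) = (2)²Var(T_1) + (2)²Var(T_2) + (4)²Var(T_3) + (-2)²Var(T_4)
= (2)²·9 + (2)²·56.25 + (4)²·4 + (-2)²·8.41 = 358.64

358.6400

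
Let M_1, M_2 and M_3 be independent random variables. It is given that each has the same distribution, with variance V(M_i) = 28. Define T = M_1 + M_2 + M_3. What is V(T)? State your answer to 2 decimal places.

84.00

By independence, V(T) = (1)²V(M_1) + (1)²V(M_2) + (1)²V(M_3)
= (1)²·28 + (1)²·28 + (1)²·28 = 84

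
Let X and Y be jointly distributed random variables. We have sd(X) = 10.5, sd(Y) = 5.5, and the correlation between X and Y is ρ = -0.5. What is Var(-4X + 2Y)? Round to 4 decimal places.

Var(X) = (10.5)² = 110.25;  Var(Y) = (5.5)² = 30.25
Cov(X,Y) = ρ·sd(X)·sd(Y) = -0.5·10.5·5.5 = -28.875
Var(-4X + 2Y) = (-4)²·Var(X) + (2)²·Var(Y) + 2·(-4)·(2)·Cov(X,Y)
= 16·110.25 + 4·30.25 + -16·-28.875 = 2347

2347.0000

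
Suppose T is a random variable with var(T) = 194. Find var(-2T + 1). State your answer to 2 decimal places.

var(-2T + 1) = (-2)²·var(T) = 4·194 = 776

776.00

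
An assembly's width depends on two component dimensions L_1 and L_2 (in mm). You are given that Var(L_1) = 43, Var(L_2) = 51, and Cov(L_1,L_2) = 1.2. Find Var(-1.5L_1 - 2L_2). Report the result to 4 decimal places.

Var(-1.5L_1 - 2L_2) = (-1.5)²·Var(L_1) + (-2)²·Var(L_2) + 2·(-1.5)·(-2)·Cov(L_1,L_2)
= 2.25·43 + 4·51 + 6·1.2 = 307.95

307.9500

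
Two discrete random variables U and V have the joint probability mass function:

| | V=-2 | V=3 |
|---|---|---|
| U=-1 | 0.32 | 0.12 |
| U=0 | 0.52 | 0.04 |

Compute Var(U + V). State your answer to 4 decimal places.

E[U] = -0.44,  E[V] = -1.2,  E[UV] = 0.28
Var(U) = 0.44 − (-0.44)² = 0.2464;  Var(V) = 4.8 − (-1.2)² = 3.36
Cov(U,V) = 0.28 − (-0.44)(-1.2) = -0.248
Var(U + V) = (1)²·0.2464 + (1)²·3.36 + 2·(1)·(1)·-0.248 = 3.1104

3.1104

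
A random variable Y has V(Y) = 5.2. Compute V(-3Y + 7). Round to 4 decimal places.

V(-3Y + 7) = (-3)²·V(Y) = 9·5.2 = 46.8

46.8000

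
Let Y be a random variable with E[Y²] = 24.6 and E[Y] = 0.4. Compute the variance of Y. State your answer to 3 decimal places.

Var(Y) = 24.6 − (0.4)² = 24.44

24.440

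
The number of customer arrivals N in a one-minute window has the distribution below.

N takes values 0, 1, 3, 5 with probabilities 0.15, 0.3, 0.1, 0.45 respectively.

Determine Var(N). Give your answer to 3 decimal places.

E[N] = (0)(0.15) + (1)(0.3) + (3)(0.1) + (5)(0.45) = 2.85
E[N²] = (0)²(0.15) + (1)²(0.3) + (3)²(0.1) + (5)²(0.45) = 12.45
Var(N) = E[N²] − (E[N])² = 12.45 − (2.85)² = 4.3275

4.328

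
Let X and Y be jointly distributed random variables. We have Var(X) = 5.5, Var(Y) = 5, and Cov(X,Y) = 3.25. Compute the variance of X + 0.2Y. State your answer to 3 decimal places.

Var(X + 0.2Y) = (1)²·Var(X) + (0.2)²·Var(Y) + 2·(1)·(0.2)·Cov(X,Y)
= 1·5.5 + 0.04·5 + 0.4·3.25 = 7

7.000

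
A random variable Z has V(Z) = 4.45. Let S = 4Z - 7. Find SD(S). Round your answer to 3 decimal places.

8.438

V(4Z - 7) = (4)²·4.45 = 71.2
SD(S) = √71.2 ≈ 8.438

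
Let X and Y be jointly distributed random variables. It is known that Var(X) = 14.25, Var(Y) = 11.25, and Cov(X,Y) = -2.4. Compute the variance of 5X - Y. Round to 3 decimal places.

391.500

Var(5X - Y) = (5)²·Var(X) + (-1)²·Var(Y) + 2·(5)·(-1)·Cov(X,Y)
= 25·14.25 + 1·11.25 + -10·-2.4 = 391.5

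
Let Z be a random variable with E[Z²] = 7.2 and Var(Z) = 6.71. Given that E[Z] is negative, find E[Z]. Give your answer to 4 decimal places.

(E[Z])² = E[Z²] − Var(Z) = 7.2 − 6.71 = 0.49
E[Z] = −√0.49 = -0.7

-0.7000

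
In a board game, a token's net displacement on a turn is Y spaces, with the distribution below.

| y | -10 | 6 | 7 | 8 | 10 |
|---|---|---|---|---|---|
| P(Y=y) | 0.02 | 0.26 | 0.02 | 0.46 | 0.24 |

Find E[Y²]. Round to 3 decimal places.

E[Y²] = (-10)²(0.02) + (6)²(0.26) + (7)²(0.02) + (8)²(0.46) + (10)²(0.24) = 65.78

65.780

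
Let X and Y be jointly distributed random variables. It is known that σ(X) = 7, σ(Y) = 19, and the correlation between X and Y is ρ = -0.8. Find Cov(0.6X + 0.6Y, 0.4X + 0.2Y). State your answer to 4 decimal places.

Var(X) = (7)² = 49;  Var(Y) = (19)² = 361
Cov(X,Y) = ρ·σ(X)·σ(Y) = -0.8·7·19 = -106.4
Cov(0.6X + 0.6Y, 0.4X + 0.2Y) = (0.6)(0.4)Var(X) + (0.6)(0.2)Var(Y) + [(0.6)(0.2) + (0.6)(0.4)]Cov(X,Y)
= 0.24·49 + 0.12·361 + 0.36·-106.4 = 16.776

16.7760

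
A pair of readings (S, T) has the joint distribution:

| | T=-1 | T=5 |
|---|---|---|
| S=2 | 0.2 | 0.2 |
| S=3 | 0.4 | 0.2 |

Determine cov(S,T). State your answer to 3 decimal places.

E[S] = 2.6,  E[T] = 1.4
E[ST] = 3.4
cov(S,T) = E[ST] − E[S]E[T] = 3.4 − (2.6)(1.4) = -0.24

-0.240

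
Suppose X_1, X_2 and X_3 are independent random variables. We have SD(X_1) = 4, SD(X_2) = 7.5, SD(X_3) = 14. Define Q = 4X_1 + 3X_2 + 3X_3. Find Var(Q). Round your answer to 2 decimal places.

Var(X_1) = 16, Var(X_2) = 56.25, Var(X_3) = 196
By independence, Var(Q) = (4)²Var(X_1) + (3)²Var(X_2) + (3)²Var(X_3)
= (4)²·16 + (3)²·56.25 + (3)²·196 = 2526.25

2526.25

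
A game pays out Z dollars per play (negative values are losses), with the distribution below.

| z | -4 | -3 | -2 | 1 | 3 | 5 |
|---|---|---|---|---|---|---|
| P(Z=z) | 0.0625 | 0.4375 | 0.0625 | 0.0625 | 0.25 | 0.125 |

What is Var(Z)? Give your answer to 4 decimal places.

10.5625

E[Z] = (-4)(0.0625) + (-3)(0.4375) + (-2)(0.0625) + (1)(0.0625) + (3)(0.25) + (5)(0.125) = -0.25
E[Z²] = (-4)²(0.0625) + (-3)²(0.4375) + (-2)²(0.0625) + (1)²(0.0625) + (3)²(0.25) + (5)²(0.125) = 10.625
Var(Z) = E[Z²] − (E[Z])² = 10.625 − (-0.25)² = 10.5625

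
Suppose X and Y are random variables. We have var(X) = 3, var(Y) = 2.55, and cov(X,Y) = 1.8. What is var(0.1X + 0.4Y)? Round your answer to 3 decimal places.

0.582

var(0.1X + 0.4Y) = (0.1)²·var(X) + (0.4)²·var(Y) + 2·(0.1)·(0.4)·cov(X,Y)
= 0.01·3 + 0.16·2.55 + 0.08·1.8 = 0.582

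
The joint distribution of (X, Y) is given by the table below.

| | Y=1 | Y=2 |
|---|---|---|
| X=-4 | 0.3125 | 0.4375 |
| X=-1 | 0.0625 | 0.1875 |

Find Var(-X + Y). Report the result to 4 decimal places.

1.7344

E[X] = -3.25,  E[Y] = 1.625,  E[XY] = -5.1875
Var(X) = 12.25 − (-3.25)² = 1.6875;  Var(Y) = 2.875 − (1.625)² = 0.234375
Cov(X,Y) = -5.1875 − (-3.25)(1.625) = 0.09375
Var(-X + Y) = (-1)²·1.6875 + (1)²·0.234375 + 2·(-1)·(1)·0.09375 = 1.734375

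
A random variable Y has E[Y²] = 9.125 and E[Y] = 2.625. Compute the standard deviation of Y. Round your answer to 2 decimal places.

var(Y) = 9.125 − (2.625)² = 2.234375
SD(Y) = √2.234375 ≈ 1.49

1.49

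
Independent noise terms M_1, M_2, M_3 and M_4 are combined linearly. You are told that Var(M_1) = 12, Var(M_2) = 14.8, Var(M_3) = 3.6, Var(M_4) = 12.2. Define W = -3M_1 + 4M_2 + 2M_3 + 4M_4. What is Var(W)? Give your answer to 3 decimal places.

By independence, Var(W) = (-3)²Var(M_1) + (4)²Var(M_2) + (2)²Var(M_3) + (4)²Var(M_4)
= (-3)²·12 + (4)²·14.8 + (2)²·3.6 + (4)²·12.2 = 554.4

554.400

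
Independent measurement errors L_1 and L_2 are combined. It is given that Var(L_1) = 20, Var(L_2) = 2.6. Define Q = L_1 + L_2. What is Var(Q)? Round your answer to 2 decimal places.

By independence, Var(Q) = (1)²Var(L_1) + (1)²Var(L_2)
= (1)²·20 + (1)²·2.6 = 22.6

22.60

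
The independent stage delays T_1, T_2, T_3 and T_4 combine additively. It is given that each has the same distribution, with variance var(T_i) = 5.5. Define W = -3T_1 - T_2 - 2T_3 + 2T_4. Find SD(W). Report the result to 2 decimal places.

9.95

By independence, var(W) = (-3)²var(T_1) + (-1)²var(T_2) + (-2)²var(T_3) + (2)²var(T_4)
= (-3)²·5.5 + (-1)²·5.5 + (-2)²·5.5 + (2)²·5.5 = 99
SD(W) = √99 ≈ 9.95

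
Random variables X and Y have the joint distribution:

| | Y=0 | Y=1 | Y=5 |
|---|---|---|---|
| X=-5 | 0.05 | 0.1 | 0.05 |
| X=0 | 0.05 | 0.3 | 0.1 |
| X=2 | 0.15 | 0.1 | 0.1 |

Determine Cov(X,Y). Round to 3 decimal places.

E[X] = -0.3,  E[Y] = 1.75
E[XY] = -0.55
Cov(X,Y) = E[XY] − E[X]E[Y] = -0.55 − (-0.3)(1.75) = -0.025

-0.025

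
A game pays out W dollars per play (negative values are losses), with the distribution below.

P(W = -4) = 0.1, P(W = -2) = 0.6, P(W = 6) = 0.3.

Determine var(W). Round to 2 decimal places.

14.76

E[W] = (-4)(0.1) + (-2)(0.6) + (6)(0.3) = 0.2
E[W²] = (-4)²(0.1) + (-2)²(0.6) + (6)²(0.3) = 14.8
var(W) = E[W²] − (E[W])² = 14.8 − (0.2)² = 14.76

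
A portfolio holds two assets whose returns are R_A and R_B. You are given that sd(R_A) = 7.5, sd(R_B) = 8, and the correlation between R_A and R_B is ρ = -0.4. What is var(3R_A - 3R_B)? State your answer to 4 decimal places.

1514.2500

var(R_A) = (7.5)² = 56.25;  var(R_B) = (8)² = 64
cov(R_A,R_B) = ρ·sd(R_A)·sd(R_B) = -0.4·7.5·8 = -24
var(3R_A - 3R_B) = (3)²·var(R_A) + (-3)²·var(R_B) + 2·(3)·(-3)·cov(R_A,R_B)
= 9·56.25 + 9·64 + -18·-24 = 1514.25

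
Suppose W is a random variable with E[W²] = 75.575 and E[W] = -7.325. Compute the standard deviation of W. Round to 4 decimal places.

V(W) = 75.575 − (-7.325)² = 21.919375
sd(W) = √21.919375 ≈ 4.6818

4.6818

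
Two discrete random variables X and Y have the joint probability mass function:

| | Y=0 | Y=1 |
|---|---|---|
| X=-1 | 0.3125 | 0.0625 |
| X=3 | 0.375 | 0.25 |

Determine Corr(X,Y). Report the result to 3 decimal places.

E[X] = 1.5,  E[Y] = 0.3125
E[XY] = 0.6875
cov(X,Y) = E[XY] − E[X]E[Y] = 0.6875 − (1.5)(0.3125) = 0.21875
Var(X) = 3.75,  Var(Y) = 0.21484375
ρ = 0.21875 / √(3.75·0.21484375) ≈ 0.244

0.244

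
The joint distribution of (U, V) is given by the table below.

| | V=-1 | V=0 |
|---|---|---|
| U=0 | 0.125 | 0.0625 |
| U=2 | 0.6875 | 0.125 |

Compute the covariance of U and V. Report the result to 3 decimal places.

E[U] = 1.625,  E[V] = -0.8125
E[UV] = -1.375
Cov(U,V) = E[UV] − E[U]E[V] = -1.375 − (1.625)(-0.8125) = -0.0546875

-0.055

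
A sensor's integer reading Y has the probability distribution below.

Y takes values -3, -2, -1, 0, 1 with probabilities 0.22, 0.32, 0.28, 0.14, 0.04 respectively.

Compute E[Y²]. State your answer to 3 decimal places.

E[Y²] = (-3)²(0.22) + (-2)²(0.32) + (-1)²(0.28) + (0)²(0.14) + (1)²(0.04) = 3.58

3.580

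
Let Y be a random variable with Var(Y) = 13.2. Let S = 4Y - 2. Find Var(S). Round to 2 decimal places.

211.20

Var(4Y - 2) = (4)²·Var(Y) = 16·13.2 = 211.2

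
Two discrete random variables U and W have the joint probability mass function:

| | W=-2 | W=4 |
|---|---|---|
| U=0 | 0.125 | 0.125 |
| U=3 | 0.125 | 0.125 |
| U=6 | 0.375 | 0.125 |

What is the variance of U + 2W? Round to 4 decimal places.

33.1875

E[U] = 3.75,  E[W] = 0.25,  E[UW] = -0.75
Var(U) = 20.25 − (3.75)² = 6.1875;  Var(W) = 8.5 − (0.25)² = 8.4375
Cov(U,W) = -0.75 − (3.75)(0.25) = -1.6875
Var(U + 2W) = (1)²·6.1875 + (2)²·8.4375 + 2·(1)·(2)·-1.6875 = 33.1875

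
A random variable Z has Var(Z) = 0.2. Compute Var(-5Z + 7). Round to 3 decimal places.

5.000

Var(-5Z + 7) = (-5)²·Var(Z) = 25·0.2 = 5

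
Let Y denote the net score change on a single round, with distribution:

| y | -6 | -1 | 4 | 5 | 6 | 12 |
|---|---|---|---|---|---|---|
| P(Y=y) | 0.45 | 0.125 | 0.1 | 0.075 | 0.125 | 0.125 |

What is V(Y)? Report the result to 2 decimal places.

42.26

E[Y] = (-6)(0.45) + (-1)(0.125) + (4)(0.1) + (5)(0.075) + (6)(0.125) + (12)(0.125) = 0.2
E[Y²] = (-6)²(0.45) + (-1)²(0.125) + (4)²(0.1) + (5)²(0.075) + (6)²(0.125) + (12)²(0.125) = 42.3
V(Y) = E[Y²] − (E[Y])² = 42.3 − (0.2)² = 42.26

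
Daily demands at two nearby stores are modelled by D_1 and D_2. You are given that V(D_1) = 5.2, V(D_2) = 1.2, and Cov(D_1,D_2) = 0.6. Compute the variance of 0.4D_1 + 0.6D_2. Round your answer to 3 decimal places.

V(0.4D_1 + 0.6D_2) = (0.4)²·V(D_1) + (0.6)²·V(D_2) + 2·(0.4)·(0.6)·Cov(D_1,D_2)
= 0.16·5.2 + 0.36·1.2 + 0.48·0.6 = 1.552

1.552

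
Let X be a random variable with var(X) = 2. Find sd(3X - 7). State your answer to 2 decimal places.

var(3X - 7) = (3)²·2 = 18
sd(3X - 7) = √18 ≈ 4.24

4.24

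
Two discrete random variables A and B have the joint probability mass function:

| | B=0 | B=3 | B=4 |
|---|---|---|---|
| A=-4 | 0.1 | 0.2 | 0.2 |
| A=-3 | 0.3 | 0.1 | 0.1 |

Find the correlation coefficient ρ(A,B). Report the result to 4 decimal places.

E[A] = -3.5,  E[B] = 2.1
E[AB] = -7.7
Cov(A,B) = E[AB] − E[A]E[B] = -7.7 − (-3.5)(2.1) = -0.35
Var(A) = 0.25,  Var(B) = 3.09
ρ = -0.35 / √(0.25·3.09) ≈ -0.3982

-0.3982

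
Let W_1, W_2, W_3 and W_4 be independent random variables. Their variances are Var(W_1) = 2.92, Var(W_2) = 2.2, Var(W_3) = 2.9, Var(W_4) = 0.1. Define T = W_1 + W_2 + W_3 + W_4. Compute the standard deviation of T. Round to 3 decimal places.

By independence, Var(T) = (1)²Var(W_1) + (1)²Var(W_2) + (1)²Var(W_3) + (1)²Var(W_4)
= (1)²·2.92 + (1)²·2.2 + (1)²·2.9 + (1)²·0.1 = 8.12
σ(T) = √8.12 ≈ 2.850

2.850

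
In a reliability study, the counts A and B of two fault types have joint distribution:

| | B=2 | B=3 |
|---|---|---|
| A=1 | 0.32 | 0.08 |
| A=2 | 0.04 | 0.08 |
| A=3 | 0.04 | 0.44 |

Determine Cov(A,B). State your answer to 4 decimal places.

0.3120

E[A] = 2.08,  E[B] = 2.6
E[AB] = 5.72
Cov(A,B) = E[AB] − E[A]E[B] = 5.72 − (2.08)(2.6) = 0.312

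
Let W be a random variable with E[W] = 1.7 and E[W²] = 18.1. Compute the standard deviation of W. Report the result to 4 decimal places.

3.9000

Var(W) = 18.1 − (1.7)² = 15.21
SD(W) = √15.21 ≈ 3.9000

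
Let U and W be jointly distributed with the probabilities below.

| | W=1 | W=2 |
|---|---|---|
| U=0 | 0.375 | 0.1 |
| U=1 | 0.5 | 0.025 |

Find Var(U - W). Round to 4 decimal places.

E[U] = 0.525,  E[W] = 1.125,  E[UW] = 0.55
Var(U) = 0.525 − (0.525)² = 0.249375;  Var(W) = 1.375 − (1.125)² = 0.109375
Cov(U,W) = 0.55 − (0.525)(1.125) = -0.040625
Var(U - W) = (1)²·0.249375 + (-1)²·0.109375 + 2·(1)·(-1)·-0.040625 = 0.44

0.4400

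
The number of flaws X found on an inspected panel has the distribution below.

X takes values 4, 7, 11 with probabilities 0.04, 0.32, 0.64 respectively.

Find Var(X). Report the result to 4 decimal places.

E[X] = (4)(0.04) + (7)(0.32) + (11)(0.64) = 9.44
E[X²] = (4)²(0.04) + (7)²(0.32) + (11)²(0.64) = 93.76
Var(X) = E[X²] − (E[X])² = 93.76 − (9.44)² = 4.6464

4.6464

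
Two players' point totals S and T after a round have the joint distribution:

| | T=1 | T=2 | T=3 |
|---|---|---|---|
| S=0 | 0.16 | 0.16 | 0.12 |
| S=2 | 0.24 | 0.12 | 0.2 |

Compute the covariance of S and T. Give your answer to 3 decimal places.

E[S] = 1.12,  E[T] = 1.92
E[ST] = 2.16
cov(S,T) = E[ST] − E[S]E[T] = 2.16 − (1.12)(1.92) = 0.0096

0.010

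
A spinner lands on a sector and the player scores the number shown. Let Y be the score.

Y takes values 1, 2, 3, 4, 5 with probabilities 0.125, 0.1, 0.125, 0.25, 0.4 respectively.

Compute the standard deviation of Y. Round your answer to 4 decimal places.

1.4000

E[Y] = (1)(0.125) + (2)(0.1) + (3)(0.125) + (4)(0.25) + (5)(0.4) = 3.7
E[Y²] = (1)²(0.125) + (2)²(0.1) + (3)²(0.125) + (4)²(0.25) + (5)²(0.4) = 15.65
Var(Y) = E[Y²] − (E[Y])² = 15.65 − (3.7)² = 1.96
SD(Y) = √1.96 ≈ 1.4000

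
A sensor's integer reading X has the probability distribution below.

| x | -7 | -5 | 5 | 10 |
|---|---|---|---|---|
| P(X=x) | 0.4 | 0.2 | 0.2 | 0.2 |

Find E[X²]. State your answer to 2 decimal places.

49.60

E[X²] = (-7)²(0.4) + (-5)²(0.2) + (5)²(0.2) + (10)²(0.2) = 49.6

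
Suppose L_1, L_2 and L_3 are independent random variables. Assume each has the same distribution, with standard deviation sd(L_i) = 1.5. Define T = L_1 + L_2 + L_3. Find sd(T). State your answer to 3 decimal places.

2.598

Var(L_i) = (1.5)² = 2.25
By independence, Var(T) = (1)²Var(L_1) + (1)²Var(L_2) + (1)²Var(L_3)
= (1)²·2.25 + (1)²·2.25 + (1)²·2.25 = 6.75
sd(T) = √6.75 ≈ 2.598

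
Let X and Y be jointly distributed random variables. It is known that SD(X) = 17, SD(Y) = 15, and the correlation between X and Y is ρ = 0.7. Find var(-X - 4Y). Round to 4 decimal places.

var(X) = (17)² = 289;  var(Y) = (15)² = 225
cov(X,Y) = ρ·SD(X)·SD(Y) = 0.7·17·15 = 178.5
var(-X - 4Y) = (-1)²·var(X) + (-4)²·var(Y) + 2·(-1)·(-4)·cov(X,Y)
= 1·289 + 16·225 + 8·178.5 = 5317

5317.0000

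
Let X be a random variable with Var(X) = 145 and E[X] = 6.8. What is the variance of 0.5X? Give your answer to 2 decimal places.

36.25

Var(0.5X) = (0.5)²·Var(X) = 0.25·145 = 36.25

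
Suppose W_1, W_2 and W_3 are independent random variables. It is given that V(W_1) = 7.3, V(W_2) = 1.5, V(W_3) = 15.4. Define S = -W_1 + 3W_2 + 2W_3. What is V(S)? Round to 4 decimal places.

By independence, V(S) = (-1)²V(W_1) + (3)²V(W_2) + (2)²V(W_3)
= (-1)²·7.3 + (3)²·1.5 + (2)²·15.4 = 82.4

82.4000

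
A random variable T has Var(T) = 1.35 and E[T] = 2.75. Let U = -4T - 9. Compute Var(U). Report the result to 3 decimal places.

21.600

Var(-4T - 9) = (-4)²·Var(T) = 16·1.35 = 21.6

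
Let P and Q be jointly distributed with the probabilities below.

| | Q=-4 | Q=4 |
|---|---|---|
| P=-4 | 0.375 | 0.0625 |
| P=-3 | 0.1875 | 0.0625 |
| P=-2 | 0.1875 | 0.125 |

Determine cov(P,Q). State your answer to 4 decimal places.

E[P] = -3.125,  E[Q] = -2
E[PQ] = 7
cov(P,Q) = E[PQ] − E[P]E[Q] = 7 − (-3.125)(-2) = 0.75

0.7500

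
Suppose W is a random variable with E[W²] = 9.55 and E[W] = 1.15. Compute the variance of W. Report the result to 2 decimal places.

8.23

V(W) = 9.55 − (1.15)² = 8.2275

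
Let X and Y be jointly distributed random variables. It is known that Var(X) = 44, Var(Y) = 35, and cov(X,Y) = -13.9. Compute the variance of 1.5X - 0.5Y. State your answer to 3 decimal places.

128.600

Var(1.5X - 0.5Y) = (1.5)²·Var(X) + (-0.5)²·Var(Y) + 2·(1.5)·(-0.5)·cov(X,Y)
= 2.25·44 + 0.25·35 + -1.5·-13.9 = 128.6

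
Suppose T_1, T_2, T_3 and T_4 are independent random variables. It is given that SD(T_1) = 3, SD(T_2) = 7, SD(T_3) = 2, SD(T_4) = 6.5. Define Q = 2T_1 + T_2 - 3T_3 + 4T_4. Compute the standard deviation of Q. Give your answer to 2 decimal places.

28.23

V(T_1) = 9, V(T_2) = 49, V(T_3) = 4, V(T_4) = 42.25
By independence, V(Q) = (2)²V(T_1) + (1)²V(T_2) + (-3)²V(T_3) + (4)²V(T_4)
= (2)²·9 + (1)²·49 + (-3)²·4 + (4)²·42.25 = 797
SD(Q) = √797 ≈ 28.23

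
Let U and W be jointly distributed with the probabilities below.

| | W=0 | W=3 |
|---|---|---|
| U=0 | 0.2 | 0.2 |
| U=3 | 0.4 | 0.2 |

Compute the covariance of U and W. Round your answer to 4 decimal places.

E[U] = 1.8,  E[W] = 1.2
E[UW] = 1.8
Cov(U,W) = E[UW] − E[U]E[W] = 1.8 − (1.8)(1.2) = -0.36

-0.3600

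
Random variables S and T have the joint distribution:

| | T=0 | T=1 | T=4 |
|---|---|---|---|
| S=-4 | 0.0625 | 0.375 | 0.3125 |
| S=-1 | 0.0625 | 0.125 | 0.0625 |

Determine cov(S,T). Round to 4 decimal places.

-0.3750

E[S] = -3.25,  E[T] = 2
E[ST] = -6.875
cov(S,T) = E[ST] − E[S]E[T] = -6.875 − (-3.25)(2) = -0.375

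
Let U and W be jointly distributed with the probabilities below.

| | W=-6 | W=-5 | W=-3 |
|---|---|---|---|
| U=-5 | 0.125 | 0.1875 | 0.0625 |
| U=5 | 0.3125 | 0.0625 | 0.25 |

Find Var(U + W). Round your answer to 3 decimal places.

E[U] = 1.25,  E[W] = -4.8125,  E[UW] = -5.3125
Var(U) = 25 − (1.25)² = 23.4375;  Var(W) = 24.8125 − (-4.8125)² = 1.65234375
Cov(U,W) = -5.3125 − (1.25)(-4.8125) = 0.703125
Var(U + W) = (1)²·23.4375 + (1)²·1.65234375 + 2·(1)·(1)·0.703125 = 26.49609375

26.496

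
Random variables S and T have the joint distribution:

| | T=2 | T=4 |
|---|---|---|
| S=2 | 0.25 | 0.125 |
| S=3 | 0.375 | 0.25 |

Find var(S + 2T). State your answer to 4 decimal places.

4.1094

E[S] = 2.625,  E[T] = 2.75,  E[ST] = 7.25
var(S) = 7.125 − (2.625)² = 0.234375;  var(T) = 8.5 − (2.75)² = 0.9375
Cov(S,T) = 7.25 − (2.625)(2.75) = 0.03125
var(S + 2T) = (1)²·0.234375 + (2)²·0.9375 + 2·(1)·(2)·0.03125 = 4.109375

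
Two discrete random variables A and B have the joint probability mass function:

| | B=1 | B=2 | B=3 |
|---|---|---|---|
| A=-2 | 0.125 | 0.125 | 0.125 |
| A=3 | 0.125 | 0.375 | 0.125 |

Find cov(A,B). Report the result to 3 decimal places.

0.000

E[A] = 1.125,  E[B] = 2
E[AB] = 2.25
cov(A,B) = E[AB] − E[A]E[B] = 2.25 − (1.125)(2) = 0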